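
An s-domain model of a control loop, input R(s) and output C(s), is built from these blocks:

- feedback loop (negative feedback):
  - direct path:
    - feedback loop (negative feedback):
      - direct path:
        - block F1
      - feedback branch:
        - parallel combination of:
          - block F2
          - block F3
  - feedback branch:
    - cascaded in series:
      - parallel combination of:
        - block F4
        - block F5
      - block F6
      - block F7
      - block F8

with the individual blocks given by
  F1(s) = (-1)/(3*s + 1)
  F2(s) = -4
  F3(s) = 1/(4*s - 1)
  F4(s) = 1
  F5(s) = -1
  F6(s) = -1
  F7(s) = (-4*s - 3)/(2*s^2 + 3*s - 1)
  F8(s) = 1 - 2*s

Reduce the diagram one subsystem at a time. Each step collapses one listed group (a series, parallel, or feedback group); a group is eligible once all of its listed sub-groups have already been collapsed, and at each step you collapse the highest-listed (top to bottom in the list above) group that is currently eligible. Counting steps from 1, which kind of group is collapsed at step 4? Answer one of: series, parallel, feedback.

[1] sum the parallel branches F2, F3
[2] collapse the loop (F1 forward, (F2+F3) return)
[3] reduce the parallel group F4, F5
[4] combine (F4+F5), F6, F7, F8 in series
[5] apply the feedback formula to [F1/(1+F1*(F2+F3))], ((F4+F5)*F6*F7*F8)
Step 4 collapses a series group.

Hence the answer: series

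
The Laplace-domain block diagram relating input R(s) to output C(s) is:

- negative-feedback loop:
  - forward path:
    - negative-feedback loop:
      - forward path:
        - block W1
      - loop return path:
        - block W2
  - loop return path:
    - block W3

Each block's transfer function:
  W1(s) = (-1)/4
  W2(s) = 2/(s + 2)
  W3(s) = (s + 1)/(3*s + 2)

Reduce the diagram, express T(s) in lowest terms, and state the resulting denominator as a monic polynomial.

The answer is s^2 + 23*s/11 + 10/11.

Reasoning:
Step 1: feedback reduction of W1, W2 gives (-s - 2)/(4*s + 6)
Step 2: collapse the loop ([W1/(1+W1*W2)] forward, W3 return) gives (-3*s^2 - 8*s - 4)/(11*s^2 + 23*s + 10)
The result of step 2 is T(s) in lowest terms. Its denominator has leading coefficient 11; dividing the denominator through by 11 makes it monic.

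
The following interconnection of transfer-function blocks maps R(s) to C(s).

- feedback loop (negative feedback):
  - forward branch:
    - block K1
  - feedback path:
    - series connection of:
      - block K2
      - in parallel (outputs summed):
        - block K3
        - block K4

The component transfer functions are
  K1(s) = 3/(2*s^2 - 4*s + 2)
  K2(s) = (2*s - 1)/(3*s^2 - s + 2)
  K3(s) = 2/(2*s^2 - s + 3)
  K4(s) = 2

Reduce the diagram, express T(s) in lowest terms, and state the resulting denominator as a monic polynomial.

(1) reduce the parallel group K3, K4 gives (4*s^2 - 2*s + 8)/(2*s^2 - s + 3)
(2) cascade K2, (K3+K4) gives (8*s^3 - 8*s^2 + 18*s - 8)/(6*s^4 - 5*s^3 + 14*s^2 - 5*s + 6)
(3) apply the feedback formula to K1, (K2*(K3+K4)) gives (18*s^4 - 15*s^3 + 42*s^2 - 15*s + 18)/(12*s^6 - 34*s^5 + 60*s^4 - 52*s^3 + 36*s^2 + 20*s - 12)
That last expression is T(s), already simplified. Scaling its denominator by 1/12 (the reciprocal of the leading coefficient) yields the monic denominator.

Therefore the answer is s^6 - 17*s^5/6 + 5*s^4 - 13*s^3/3 + 3*s^2 + 5*s/3 - 1.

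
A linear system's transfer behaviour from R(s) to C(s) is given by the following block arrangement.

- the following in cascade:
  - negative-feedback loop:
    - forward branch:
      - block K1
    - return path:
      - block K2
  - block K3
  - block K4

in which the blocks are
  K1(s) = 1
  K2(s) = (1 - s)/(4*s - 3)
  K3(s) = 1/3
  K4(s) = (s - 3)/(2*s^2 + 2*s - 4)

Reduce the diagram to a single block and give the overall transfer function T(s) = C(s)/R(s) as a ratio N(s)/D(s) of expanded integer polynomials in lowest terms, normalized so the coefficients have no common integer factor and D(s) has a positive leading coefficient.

Step 1 - reduce the feedback loop with forward K1 and return K2, giving (4*s - 3)/(3*s - 2)
Step 2 - combine [K1/(1+K1*K2)], K3, K4 in series; the result is T(s) itself (integer coefficients, no common factor, positive leading denominator coefficient)

Hence the answer: (4*s^2 - 15*s + 9)/(18*s^3 + 6*s^2 - 48*s + 24)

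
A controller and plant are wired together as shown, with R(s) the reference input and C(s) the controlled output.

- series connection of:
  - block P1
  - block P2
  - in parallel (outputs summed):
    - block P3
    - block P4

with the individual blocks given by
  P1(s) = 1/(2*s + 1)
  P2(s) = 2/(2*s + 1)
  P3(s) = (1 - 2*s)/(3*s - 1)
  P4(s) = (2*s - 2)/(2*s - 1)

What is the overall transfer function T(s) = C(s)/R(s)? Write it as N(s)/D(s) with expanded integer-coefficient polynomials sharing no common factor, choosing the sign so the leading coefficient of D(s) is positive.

1. combine P3, P4 in parallel -> (2*s^2 - 4*s + 1)/(6*s^2 - 5*s + 1)
2. multiply P1, P2, (P3+P4) (series) - this is the overall T(s), already in the required normalized form

Answer: (4*s^2 - 8*s + 2)/(24*s^4 + 4*s^3 - 10*s^2 - s + 1)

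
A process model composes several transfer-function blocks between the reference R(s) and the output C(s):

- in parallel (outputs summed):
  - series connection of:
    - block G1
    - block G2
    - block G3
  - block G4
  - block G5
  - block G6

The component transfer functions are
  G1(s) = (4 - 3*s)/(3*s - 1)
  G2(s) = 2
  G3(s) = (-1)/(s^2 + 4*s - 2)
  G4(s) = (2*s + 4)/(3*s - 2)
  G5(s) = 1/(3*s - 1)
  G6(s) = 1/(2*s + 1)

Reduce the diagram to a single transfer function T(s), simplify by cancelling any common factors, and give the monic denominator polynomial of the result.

First reduce the diagram to T(s).

Step 1 - cascade G1, G2, G3: (6*s - 8)/(3*s^3 + 11*s^2 - 10*s + 2)
Step 2 - combine (G1*G2*G3), G4, G5, G6 in parallel: (12*s^5 + 89*s^4 + 168*s^3 - 172*s^2 - 4*s + 24)/(18*s^5 + 63*s^4 - 77*s^3 + 18*s - 4)
Step 2 gives the fully reduced T(s), with no common factor left to cancel. The denominator's leading coefficient is 18, so divide each of its coefficients by 18 to get the monic form.

Answer: s^5 + 7*s^4/2 - 77*s^3/18 + s - 2/9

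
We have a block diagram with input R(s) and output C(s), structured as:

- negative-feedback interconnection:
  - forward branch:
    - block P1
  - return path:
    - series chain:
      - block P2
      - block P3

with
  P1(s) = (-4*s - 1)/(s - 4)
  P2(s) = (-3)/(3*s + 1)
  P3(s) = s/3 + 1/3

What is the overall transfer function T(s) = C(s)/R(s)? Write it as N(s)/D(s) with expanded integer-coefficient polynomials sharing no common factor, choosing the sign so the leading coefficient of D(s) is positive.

Step 1. combine P2, P3 in series: (-s - 1)/(3*s + 1)
Step 2. collapse the loop (P1 forward, (P2*P3) return), giving the overall T(s)

Final answer: (-12*s^2 - 7*s - 1)/(7*s^2 - 6*s - 3)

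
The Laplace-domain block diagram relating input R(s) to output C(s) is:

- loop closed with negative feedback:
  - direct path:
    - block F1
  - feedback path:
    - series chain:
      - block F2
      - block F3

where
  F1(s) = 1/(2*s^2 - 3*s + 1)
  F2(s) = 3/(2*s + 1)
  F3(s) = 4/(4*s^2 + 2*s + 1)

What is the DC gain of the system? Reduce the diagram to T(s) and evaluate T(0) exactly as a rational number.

First reduce the diagram to T(s).

Step 1. series reduction of F2, F3 = 12/(8*s^3 + 8*s^2 + 4*s + 1)
Step 2. feedback reduction of F1, (F2*F3) = (8*s^3 + 8*s^2 + 4*s + 1)/(16*s^5 - 8*s^4 - 8*s^3 - 2*s^2 + s + 13)
Step 2 gives the overall T(s). Then T(0) = 1/13.

Answer: 1/13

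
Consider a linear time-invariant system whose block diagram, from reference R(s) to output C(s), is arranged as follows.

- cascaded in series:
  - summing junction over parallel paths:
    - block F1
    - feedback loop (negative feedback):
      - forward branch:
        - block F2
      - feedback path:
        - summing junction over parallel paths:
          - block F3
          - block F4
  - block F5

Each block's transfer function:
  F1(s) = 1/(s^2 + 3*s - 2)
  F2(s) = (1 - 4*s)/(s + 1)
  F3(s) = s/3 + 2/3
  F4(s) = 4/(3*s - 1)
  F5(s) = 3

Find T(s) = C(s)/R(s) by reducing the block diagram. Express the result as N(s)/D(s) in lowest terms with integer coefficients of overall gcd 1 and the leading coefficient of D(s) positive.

Step 1. sum the parallel branches F3, F4 = (3*s^2 + 5*s + 10)/(9*s - 3)
Step 2. reduce the feedback loop with forward F2 and return (F3+F4) = (36*s^2 - 21*s + 3)/(12*s^3 + 8*s^2 + 29*s - 7)
Step 3. parallel reduction of F1, [F2/(1+F2*(F3+F4))] = (36*s^4 + 99*s^3 - 124*s^2 + 80*s - 13)/(12*s^5 + 44*s^4 + 29*s^3 + 64*s^2 - 79*s + 14)
Step 4. series reduction of (F1+[F2/(1+F2*(F3+F4))]), F5, giving the overall T(s)

Therefore the answer is (108*s^4 + 297*s^3 - 372*s^2 + 240*s - 39)/(12*s^5 + 44*s^4 + 29*s^3 + 64*s^2 - 79*s + 14).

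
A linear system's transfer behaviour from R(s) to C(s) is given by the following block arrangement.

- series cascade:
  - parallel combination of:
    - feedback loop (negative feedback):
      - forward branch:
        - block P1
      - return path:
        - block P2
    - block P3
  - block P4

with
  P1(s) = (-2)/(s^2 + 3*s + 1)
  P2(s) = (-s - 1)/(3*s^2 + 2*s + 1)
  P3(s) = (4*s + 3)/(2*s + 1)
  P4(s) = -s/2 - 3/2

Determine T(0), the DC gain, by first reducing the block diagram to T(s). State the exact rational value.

First reduce the diagram to T(s).

(1) reduce the feedback loop with forward P1 and return P2: (-6*s^2 - 4*s - 2)/(3*s^4 + 11*s^3 + 10*s^2 + 7*s + 3)
(2) sum the parallel branches [P1/(1+P1*P2)], P3: (12*s^5 + 53*s^4 + 61*s^3 + 44*s^2 + 25*s + 7)/(6*s^5 + 25*s^4 + 31*s^3 + 24*s^2 + 13*s + 3)
(3) reduce the series chain ([P1/(1+P1*P2)]+P3), P4: (-12*s^6 - 89*s^5 - 220*s^4 - 227*s^3 - 157*s^2 - 82*s - 21)/(12*s^5 + 50*s^4 + 62*s^3 + 48*s^2 + 26*s + 6)
The step-3 result is T(s). Setting s = 0: T(0) = -21/6 = -7/2.

Answer: -7/2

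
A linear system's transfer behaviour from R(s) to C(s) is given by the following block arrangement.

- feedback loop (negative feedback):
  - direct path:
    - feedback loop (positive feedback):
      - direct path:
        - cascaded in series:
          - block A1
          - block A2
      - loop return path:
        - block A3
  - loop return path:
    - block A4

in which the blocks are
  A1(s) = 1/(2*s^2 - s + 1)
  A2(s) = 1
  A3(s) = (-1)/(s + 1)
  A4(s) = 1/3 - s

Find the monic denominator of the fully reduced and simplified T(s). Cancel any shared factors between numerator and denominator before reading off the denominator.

Step 1 - combine A1, A2 in series gives 1/(2*s^2 - s + 1)
Step 2 - collapse the loop ((A1*A2) forward, A3 return) gives (s + 1)/(2*s^3 + s^2 + 2)
Step 3 - apply the feedback formula to [(A1*A2)/(1-(A1*A2)*A3)], A4 gives (3*s + 3)/(6*s^3 - 2*s + 7)
T(s) is the step-3 result (common factors already cancelled). Leading coefficient of the denominator: 6. Divide through by 6 for the monic polynomial.

Final answer: s^3 - s/3 + 7/6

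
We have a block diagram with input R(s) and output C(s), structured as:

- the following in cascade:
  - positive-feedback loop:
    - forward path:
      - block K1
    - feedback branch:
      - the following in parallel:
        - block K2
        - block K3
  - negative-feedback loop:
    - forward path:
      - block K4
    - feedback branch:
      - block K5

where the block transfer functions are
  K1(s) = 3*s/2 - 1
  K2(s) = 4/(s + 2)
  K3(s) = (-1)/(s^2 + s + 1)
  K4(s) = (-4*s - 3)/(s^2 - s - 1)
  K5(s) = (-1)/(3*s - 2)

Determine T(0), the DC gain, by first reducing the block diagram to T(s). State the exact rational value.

1. sum the parallel branches K2, K3 -> (4*s^2 + 3*s + 2)/(s^3 + 3*s^2 + 3*s + 2)
2. close the feedback loop around K1, (K2+K3) -> (-3*s^4 - 7*s^3 - 3*s^2 + 4)/(10*s^3 - 5*s^2 - 6*s - 8)
3. collapse the loop (K4 forward, K5 return) -> (-12*s^2 - s + 6)/(3*s^3 - 5*s^2 + 3*s + 5)
4. reduce the series chain [K1/(1-K1*(K2+K3))], [K4/(1+K4*K5)] -> (36*s^6 + 87*s^5 + 25*s^4 - 39*s^3 - 66*s^2 - 4*s + 24)/(30*s^6 - 65*s^5 + 37*s^4 + 41*s^3 - 3*s^2 - 54*s - 40)
Evaluating the step-4 result (the overall T(s)) at s = 0 gives T(0) = 24/(-40) = -3/5.

Final answer: -3/5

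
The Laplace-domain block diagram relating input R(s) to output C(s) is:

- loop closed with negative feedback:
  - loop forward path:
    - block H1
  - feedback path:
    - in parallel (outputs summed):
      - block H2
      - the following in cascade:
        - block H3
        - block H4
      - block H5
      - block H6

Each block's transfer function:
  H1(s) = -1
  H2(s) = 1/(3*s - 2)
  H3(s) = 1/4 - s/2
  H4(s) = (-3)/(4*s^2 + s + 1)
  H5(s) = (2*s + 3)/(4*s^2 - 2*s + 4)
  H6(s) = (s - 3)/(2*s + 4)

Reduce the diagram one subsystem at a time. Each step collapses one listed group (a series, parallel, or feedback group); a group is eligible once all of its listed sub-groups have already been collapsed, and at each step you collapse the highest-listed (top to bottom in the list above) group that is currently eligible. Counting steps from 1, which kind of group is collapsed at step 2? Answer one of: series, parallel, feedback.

Reducing step by step:

1. reduce the series chain H3, H4
2. add H2, (H3*H4), H5, H6 (parallel)
3. close the feedback loop around H1, (H2+(H3*H4)+H5+H6)
So the answer for step 2 is parallel.

Answer: parallel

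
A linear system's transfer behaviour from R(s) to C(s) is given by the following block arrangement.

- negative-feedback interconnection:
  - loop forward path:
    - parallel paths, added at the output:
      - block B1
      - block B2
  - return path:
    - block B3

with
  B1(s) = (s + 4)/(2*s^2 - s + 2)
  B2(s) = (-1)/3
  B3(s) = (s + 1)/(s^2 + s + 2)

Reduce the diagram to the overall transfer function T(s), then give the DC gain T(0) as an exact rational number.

The answer is 10/11.

Reasoning:
Step 1. parallel reduction of B1, B2; result (-2*s^2 + 4*s + 10)/(6*s^2 - 3*s + 6)
Step 2. reduce the feedback loop with forward (B1+B2) and return B3; result (-2*s^4 + 2*s^3 + 10*s^2 + 18*s + 20)/(6*s^4 + s^3 + 17*s^2 + 14*s + 22)
Step 2 gives the overall T(s). Then T(0) = 20/22 = 10/11.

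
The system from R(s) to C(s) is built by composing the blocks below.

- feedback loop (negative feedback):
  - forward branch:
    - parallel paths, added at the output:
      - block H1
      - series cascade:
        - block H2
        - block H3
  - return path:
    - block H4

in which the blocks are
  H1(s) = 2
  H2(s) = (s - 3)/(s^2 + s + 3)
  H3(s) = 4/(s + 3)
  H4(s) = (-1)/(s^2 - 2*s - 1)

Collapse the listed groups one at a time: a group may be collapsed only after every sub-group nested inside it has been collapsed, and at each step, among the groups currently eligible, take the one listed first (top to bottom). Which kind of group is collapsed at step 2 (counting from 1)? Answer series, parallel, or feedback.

The answer is parallel.

Reasoning:
(1) reduce the series chain H2, H3
(2) add H1, (H2*H3) (parallel)
(3) apply the feedback formula to (H1+(H2*H3)), H4
Step 2: parallel.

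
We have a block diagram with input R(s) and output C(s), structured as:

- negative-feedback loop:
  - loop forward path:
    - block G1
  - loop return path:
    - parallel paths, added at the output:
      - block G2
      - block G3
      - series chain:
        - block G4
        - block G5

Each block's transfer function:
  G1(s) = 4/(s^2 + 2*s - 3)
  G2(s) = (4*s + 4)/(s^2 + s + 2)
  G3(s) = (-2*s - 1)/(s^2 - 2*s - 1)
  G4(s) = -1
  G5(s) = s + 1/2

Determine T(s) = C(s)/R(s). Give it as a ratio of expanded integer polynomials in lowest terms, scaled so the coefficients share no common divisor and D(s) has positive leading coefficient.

1. series reduction of G4, G5, giving -s - 1/2
2. parallel reduction of G2, G3, (G4*G5), giving (-2*s^5 + s^4 + 7*s^3 - 3*s^2 - 25*s - 10)/(2*s^4 - 2*s^3 - 2*s^2 - 10*s - 4)
3. close the feedback loop around G1, (G2+G3+(G4*G5)) - this is the overall T(s), already in the required normalized form

Hence the answer: (4*s^4 - 4*s^3 - 4*s^2 - 20*s - 8)/(s^6 - 3*s^5 - 4*s^4 + 10*s^3 - 15*s^2 - 39*s - 14)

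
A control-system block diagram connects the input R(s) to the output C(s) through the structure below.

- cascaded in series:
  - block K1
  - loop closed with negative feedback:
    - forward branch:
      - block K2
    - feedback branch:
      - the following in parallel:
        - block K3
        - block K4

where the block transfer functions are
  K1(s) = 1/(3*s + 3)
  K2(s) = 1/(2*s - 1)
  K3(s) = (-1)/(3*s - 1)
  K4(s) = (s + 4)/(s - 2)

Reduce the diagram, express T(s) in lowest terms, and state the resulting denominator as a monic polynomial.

[1] parallel reduction of K3, K4: (3*s^2 + 10*s - 2)/(3*s^2 - 7*s + 2)
[2] apply the feedback formula to K2, (K3+K4): (3*s^2 - 7*s + 2)/(6*s^3 - 14*s^2 + 21*s - 4)
[3] reduce the series chain K1, [K2/(1+K2*(K3+K4))]: (3*s^2 - 7*s + 2)/(18*s^4 - 24*s^3 + 21*s^2 + 51*s - 12)
The result of step 3 is T(s) in lowest terms. Its denominator has leading coefficient 18; dividing the denominator through by 18 makes it monic.

Hence the answer: s^4 - 4*s^3/3 + 7*s^2/6 + 17*s/6 - 2/3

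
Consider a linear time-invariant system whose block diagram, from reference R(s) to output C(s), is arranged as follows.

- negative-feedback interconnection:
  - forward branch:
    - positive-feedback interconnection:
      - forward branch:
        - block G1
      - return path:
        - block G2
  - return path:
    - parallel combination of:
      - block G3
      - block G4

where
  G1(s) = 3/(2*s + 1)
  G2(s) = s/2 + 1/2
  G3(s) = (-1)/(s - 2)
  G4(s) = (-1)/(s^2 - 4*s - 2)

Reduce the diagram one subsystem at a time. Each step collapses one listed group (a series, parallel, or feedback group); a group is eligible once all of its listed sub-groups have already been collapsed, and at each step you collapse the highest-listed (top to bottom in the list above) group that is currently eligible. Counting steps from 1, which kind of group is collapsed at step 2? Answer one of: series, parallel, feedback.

[1] feedback reduction of G1, G2
[2] add G3, G4 (parallel)
[3] apply the feedback formula to [G1/(1-G1*G2)], (G3+G4)
Step 2: parallel.

Hence the answer: parallel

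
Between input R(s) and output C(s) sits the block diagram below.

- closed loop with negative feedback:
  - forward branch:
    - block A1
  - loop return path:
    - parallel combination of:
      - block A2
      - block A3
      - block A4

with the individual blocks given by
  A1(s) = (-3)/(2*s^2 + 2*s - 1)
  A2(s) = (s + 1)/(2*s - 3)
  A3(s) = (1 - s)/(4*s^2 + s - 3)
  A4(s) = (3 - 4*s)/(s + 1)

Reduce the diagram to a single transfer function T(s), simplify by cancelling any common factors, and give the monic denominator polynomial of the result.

1. parallel reduction of A2, A3, A4 = (-28*s^3 + 99*s^2 - 87*s + 21)/(8*s^3 - 10*s^2 - 9*s + 9)
2. close the feedback loop around A1, (A2+A3+A4) = (-24*s^3 + 30*s^2 + 27*s - 27)/(16*s^5 - 4*s^4 + 38*s^3 - 287*s^2 + 288*s - 72)
No further cancellation is possible in the step-2 result, so that is T(s). Its denominator becomes monic after dividing by the leading coefficient 16.

Therefore the answer is s^5 - s^4/4 + 19*s^3/8 - 287*s^2/16 + 18*s - 9/2.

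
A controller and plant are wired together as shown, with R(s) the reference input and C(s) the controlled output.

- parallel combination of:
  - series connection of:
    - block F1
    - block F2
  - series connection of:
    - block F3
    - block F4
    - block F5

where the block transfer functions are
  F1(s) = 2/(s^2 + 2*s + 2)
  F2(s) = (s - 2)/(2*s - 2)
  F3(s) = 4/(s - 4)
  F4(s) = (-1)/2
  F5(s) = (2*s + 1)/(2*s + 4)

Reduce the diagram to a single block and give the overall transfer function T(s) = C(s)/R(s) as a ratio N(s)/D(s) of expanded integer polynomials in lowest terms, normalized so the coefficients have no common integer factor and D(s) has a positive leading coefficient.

First reduce the diagram to T(s).

[1] combine F1, F2 in series; result (s - 2)/(s^3 + s^2 - 2)
[2] series reduction of F3, F4, F5; result (-2*s - 1)/(s^2 - 2*s - 8)
[3] combine (F1*F2), (F3*F4*F5) in parallel: this yields T(s), and no further normalization is needed

Answer: (-2*s^4 - 2*s^3 - 5*s^2 + 18)/(s^5 - s^4 - 10*s^3 - 10*s^2 + 4*s + 16)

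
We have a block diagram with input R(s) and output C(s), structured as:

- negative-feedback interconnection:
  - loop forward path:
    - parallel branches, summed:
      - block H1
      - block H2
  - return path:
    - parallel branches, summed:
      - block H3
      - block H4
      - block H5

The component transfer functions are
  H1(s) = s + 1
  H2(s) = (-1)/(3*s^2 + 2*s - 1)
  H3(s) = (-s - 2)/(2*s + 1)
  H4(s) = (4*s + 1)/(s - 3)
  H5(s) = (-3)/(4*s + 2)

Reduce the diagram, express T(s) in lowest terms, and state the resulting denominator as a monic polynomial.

[1] add H1, H2 (parallel): (3*s^3 + 5*s^2 + s - 2)/(3*s^2 + 2*s - 1)
[2] parallel reduction of H3, H4, H5: (14*s^2 + 11*s + 23)/(4*s^2 - 10*s - 6)
[3] apply the feedback formula to (H1+H2), (H3+H4+H5): (12*s^5 - 10*s^4 - 64*s^3 - 48*s^2 + 14*s + 12)/(42*s^5 + 115*s^4 + 116*s^3 + 56*s^2 - s - 40)
Step 3 gives the fully reduced T(s), with no common factor left to cancel. The denominator's leading coefficient is 42, so divide each of its coefficients by 42 to get the monic form.

Final answer: s^5 + 115*s^4/42 + 58*s^3/21 + 4*s^2/3 - s/42 - 20/21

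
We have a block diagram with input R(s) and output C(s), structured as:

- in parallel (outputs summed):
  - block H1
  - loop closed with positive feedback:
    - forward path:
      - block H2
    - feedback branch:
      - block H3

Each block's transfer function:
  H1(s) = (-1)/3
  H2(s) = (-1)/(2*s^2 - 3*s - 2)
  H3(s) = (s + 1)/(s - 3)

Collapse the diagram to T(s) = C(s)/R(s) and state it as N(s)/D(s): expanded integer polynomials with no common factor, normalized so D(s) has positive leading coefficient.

Answer: (-2*s^3 + 9*s^2 - 11*s + 2)/(6*s^3 - 27*s^2 + 24*s + 21)

Working:
Step 1. reduce the feedback loop with forward H2 and return H3: (3 - s)/(2*s^3 - 9*s^2 + 8*s + 7)
Step 2. add H1, [H2/(1-H2*H3)] (parallel) - this is the overall T(s), already in the required normalized form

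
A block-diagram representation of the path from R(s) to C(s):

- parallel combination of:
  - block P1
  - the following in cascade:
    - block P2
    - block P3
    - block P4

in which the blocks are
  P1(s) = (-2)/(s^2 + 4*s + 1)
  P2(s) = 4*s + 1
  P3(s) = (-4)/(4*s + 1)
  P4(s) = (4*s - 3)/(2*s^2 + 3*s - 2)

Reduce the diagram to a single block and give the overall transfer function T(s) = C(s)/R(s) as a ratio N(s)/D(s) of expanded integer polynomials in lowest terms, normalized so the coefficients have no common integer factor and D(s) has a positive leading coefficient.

Step 1. series reduction of P2, P3, P4, giving (12 - 16*s)/(2*s^2 + 3*s - 2)
Step 2. add P1, (P2*P3*P4) (parallel), which is the overall transfer function T(s) = C(s)/R(s) in lowest terms

Hence the answer: (-16*s^3 - 56*s^2 + 26*s + 16)/(2*s^4 + 11*s^3 + 12*s^2 - 5*s - 2)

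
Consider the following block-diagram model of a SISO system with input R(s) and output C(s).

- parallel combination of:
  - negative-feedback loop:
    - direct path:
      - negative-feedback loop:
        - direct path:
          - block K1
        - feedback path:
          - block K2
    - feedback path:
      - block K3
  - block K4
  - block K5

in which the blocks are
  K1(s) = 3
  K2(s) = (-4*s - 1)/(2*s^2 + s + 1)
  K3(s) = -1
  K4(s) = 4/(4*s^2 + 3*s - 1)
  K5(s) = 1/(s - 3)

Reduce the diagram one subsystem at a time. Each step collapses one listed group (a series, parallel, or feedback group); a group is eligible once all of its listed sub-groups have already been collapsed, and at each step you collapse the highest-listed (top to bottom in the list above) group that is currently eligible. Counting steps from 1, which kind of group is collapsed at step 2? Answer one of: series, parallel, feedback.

Reducing step by step:

Step 1. collapse the loop (K1 forward, K2 return)
Step 2. reduce the feedback loop with forward [K1/(1+K1*K2)] and return K3
Step 3. reduce the parallel group [[K1/(1+K1*K2)]/(1+[K1/(1+K1*K2)]*K3)], K4, K5
Step 2 collapses a feedback group.

Answer: feedback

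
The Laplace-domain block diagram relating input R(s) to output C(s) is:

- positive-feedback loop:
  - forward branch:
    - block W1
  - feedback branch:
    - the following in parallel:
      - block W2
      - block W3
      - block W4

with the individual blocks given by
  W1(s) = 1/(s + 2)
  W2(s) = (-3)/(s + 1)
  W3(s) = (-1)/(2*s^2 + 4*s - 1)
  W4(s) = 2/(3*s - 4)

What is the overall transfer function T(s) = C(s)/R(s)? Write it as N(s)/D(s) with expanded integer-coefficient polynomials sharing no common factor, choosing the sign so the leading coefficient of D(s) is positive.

First reduce the diagram to T(s).

1. parallel reduction of W2, W3, W4 gives (-14*s^3 - 3*s^2 + 64*s - 10)/(6*s^4 + 10*s^3 - 15*s^2 - 15*s + 4)
2. feedback reduction of W1, (W2+W3+W4), giving the overall T(s)

Answer: (6*s^4 + 10*s^3 - 15*s^2 - 15*s + 4)/(6*s^5 + 22*s^4 + 19*s^3 - 42*s^2 - 90*s + 18)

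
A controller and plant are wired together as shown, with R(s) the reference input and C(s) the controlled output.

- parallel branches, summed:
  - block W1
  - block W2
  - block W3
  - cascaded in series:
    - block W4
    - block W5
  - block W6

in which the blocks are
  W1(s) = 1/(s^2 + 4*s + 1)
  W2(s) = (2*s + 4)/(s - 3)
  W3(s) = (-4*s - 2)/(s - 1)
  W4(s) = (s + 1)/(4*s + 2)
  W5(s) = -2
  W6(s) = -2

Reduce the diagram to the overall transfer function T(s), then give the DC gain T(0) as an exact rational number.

Answer: -4/3

Working:
[1] multiply W4, W5 (series): (-s - 1)/(2*s + 1)
[2] reduce the parallel group W1, W2, W3, (W4*W5), W6: (-9*s^5 + 3*s^4 + 162*s^3 + 77*s^2 - 13*s - 4)/(2*s^5 + s^4 - 24*s^3 + 4*s^2 + 14*s + 3)
That last expression is T(s); at s = 0 only the constant terms survive, so T(0) = -4/3.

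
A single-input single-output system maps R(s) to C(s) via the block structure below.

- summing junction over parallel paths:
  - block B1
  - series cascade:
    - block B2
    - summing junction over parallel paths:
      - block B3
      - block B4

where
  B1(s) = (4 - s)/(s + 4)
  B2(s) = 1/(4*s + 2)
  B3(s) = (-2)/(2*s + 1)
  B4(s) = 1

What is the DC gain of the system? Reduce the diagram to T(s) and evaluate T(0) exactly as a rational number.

1. reduce the parallel group B3, B4 gives (2*s - 1)/(2*s + 1)
2. cascade B2, (B3+B4) gives (2*s - 1)/(8*s^2 + 8*s + 2)
3. combine B1, (B2*(B3+B4)) in parallel gives (-8*s^3 + 26*s^2 + 37*s + 4)/(8*s^3 + 40*s^2 + 34*s + 8)
That last expression is T(s); at s = 0 only the constant terms survive, so T(0) = 4/8 = 1/2.

Therefore the answer is 1/2.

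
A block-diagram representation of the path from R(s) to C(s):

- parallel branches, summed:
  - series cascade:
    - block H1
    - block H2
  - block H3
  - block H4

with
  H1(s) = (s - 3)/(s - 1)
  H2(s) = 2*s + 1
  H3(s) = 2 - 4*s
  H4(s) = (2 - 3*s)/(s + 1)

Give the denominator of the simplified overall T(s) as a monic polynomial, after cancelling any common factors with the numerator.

Reducing step by step:

1. series reduction of H1, H2 gives (2*s^2 - 5*s - 3)/(s - 1)
2. combine (H1*H2), H3, H4 in parallel gives (-2*s^3 - 4*s^2 + s - 7)/(s^2 - 1)
The result of step 2 is T(s) in lowest terms. Its denominator already has leading coefficient 1, so it is monic as it stands.

Answer: s^2 - 1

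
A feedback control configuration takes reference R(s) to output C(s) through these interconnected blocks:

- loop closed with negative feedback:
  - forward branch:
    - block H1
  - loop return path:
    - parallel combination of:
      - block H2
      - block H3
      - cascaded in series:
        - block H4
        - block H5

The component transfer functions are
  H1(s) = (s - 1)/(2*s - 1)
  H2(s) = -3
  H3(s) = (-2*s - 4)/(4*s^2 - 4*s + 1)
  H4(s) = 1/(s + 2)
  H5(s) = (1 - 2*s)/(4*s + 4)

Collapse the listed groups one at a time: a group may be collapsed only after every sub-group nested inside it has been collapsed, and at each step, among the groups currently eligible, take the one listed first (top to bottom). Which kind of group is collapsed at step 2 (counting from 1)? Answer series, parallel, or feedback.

The answer is parallel.

Reasoning:
(1) cascade H4, H5
(2) combine H2, H3, (H4*H5) in parallel
(3) apply the feedback formula to H1, (H2+H3+(H4*H5))
Step 2 collapses a parallel group.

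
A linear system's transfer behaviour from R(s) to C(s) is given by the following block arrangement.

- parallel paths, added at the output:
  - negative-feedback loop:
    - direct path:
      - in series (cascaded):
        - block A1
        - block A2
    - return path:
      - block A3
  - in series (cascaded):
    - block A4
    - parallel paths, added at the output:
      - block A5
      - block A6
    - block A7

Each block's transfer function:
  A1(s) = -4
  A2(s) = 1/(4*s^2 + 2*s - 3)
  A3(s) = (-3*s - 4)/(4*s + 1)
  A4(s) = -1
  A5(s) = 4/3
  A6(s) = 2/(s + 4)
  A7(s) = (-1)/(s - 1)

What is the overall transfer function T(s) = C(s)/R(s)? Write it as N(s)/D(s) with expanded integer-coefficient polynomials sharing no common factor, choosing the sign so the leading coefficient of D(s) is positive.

(1) reduce the series chain A1, A2; result (-4)/(4*s^2 + 2*s - 3)
(2) apply the feedback formula to (A1*A2), A3; result (-16*s - 4)/(16*s^3 + 12*s^2 + 2*s + 13)
(3) sum the parallel branches A5, A6; result (4*s + 22)/(3*s + 12)
(4) reduce the series chain A4, (A5+A6), A7; result (4*s + 22)/(3*s^2 + 9*s - 12)
(5) reduce the parallel group [(A1*A2)/(1+(A1*A2)*A3)], (A4*(A5+A6)*A7), which is the overall transfer function T(s) = C(s)/R(s) in lowest terms

Answer: (64*s^4 + 352*s^3 + 116*s^2 + 252*s + 334)/(48*s^5 + 180*s^4 - 78*s^3 - 87*s^2 + 93*s - 156)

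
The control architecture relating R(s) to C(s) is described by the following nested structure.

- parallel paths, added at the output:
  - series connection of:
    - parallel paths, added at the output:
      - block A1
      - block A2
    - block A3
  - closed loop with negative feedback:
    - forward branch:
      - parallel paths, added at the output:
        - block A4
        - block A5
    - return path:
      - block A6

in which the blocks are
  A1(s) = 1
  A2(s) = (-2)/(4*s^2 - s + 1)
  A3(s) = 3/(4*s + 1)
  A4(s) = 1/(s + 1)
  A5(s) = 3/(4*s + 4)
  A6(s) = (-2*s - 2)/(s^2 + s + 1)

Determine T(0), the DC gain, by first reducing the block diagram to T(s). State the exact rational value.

Answer: -37/10

Working:
(1) sum the parallel branches A1, A2; result (4*s^2 - s - 1)/(4*s^2 - s + 1)
(2) series reduction of (A1+A2), A3; result (12*s^2 - 3*s - 3)/(16*s^3 + 3*s + 1)
(3) sum the parallel branches A4, A5; result 7/(4*s + 4)
(4) feedback reduction of (A4+A5), A6; result (7*s^2 + 7*s + 7)/(4*s^3 + 8*s^2 - 6*s - 10)
(5) reduce the parallel group ((A1+A2)*A3), [(A4+A5)/(1+(A4+A5)*A6)]; result (160*s^5 + 196*s^4 + 25*s^3 - 98*s^2 + 76*s + 37)/(64*s^6 + 128*s^5 - 84*s^4 - 132*s^3 - 10*s^2 - 36*s - 10)
DC gain: substitute s = 0 into T(s) from step 5: T(0) = 37/(-10) = -37/10.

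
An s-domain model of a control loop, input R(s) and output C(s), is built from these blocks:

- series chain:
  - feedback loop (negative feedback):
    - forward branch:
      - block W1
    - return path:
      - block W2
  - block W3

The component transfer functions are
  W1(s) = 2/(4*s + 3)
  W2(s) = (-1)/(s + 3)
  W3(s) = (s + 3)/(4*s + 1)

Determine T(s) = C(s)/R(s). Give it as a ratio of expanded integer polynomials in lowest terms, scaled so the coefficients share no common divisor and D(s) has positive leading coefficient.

1. reduce the feedback loop with forward W1 and return W2, giving (2*s + 6)/(4*s^2 + 15*s + 7)
2. combine [W1/(1+W1*W2)], W3 in series, which is the overall transfer function T(s) = C(s)/R(s) in lowest terms

Answer: (2*s^2 + 12*s + 18)/(16*s^3 + 64*s^2 + 43*s + 7)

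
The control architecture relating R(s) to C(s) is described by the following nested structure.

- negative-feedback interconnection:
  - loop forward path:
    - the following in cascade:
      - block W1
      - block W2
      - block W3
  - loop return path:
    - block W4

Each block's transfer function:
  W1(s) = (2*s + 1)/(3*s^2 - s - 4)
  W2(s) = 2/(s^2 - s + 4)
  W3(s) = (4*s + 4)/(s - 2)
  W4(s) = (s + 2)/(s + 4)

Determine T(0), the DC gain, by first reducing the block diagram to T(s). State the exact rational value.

Step 1 - reduce the series chain W1, W2, W3; result (16*s + 8)/(3*s^4 - 13*s^3 + 30*s^2 - 48*s + 32)
Step 2 - feedback reduction of (W1*W2*W3), W4; result (16*s^2 + 72*s + 32)/(3*s^5 - s^4 - 22*s^3 + 88*s^2 - 120*s + 144)
Evaluating the step-2 result (the overall T(s)) at s = 0 gives T(0) = 32/144 = 2/9.

Answer: 2/9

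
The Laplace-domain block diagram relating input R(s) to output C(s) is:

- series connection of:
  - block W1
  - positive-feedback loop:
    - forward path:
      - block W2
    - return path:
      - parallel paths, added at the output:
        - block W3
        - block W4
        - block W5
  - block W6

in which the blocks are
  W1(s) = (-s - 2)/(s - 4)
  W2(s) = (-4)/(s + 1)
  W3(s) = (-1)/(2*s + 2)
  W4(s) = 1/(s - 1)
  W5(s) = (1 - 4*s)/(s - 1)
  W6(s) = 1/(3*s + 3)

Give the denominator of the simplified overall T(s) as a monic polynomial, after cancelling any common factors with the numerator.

(1) sum the parallel branches W3, W4, W5 gives (-8*s^2 - 5*s + 5)/(2*s^2 - 2)
(2) close the feedback loop around W2, (W3+W4+W5) gives (4 - 4*s^2)/(s^3 - 15*s^2 - 11*s + 9)
(3) series reduction of W1, [W2/(1-W2*(W3+W4+W5))], W6 gives (4*s^2 + 4*s - 8)/(3*s^4 - 57*s^3 + 147*s^2 + 159*s - 108)
Step 3 gives the fully reduced T(s), with no common factor left to cancel. The denominator's leading coefficient is 3, so divide each of its coefficients by 3 to get the monic form.

Hence the answer: s^4 - 19*s^3 + 49*s^2 + 53*s - 36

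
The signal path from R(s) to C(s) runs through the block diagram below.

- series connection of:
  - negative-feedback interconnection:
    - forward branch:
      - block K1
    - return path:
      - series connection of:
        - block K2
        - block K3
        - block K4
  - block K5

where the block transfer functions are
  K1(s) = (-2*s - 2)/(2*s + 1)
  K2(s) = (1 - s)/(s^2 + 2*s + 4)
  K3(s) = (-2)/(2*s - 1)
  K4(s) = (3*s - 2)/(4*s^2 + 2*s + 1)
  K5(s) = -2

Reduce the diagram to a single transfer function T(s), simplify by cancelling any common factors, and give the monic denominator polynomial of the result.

The answer is s^6 + 5*s^5/2 + 5*s^4 + 9*s^3/8 + 3*s^2/16 + s/8 - 3/4.

Reasoning:
[1] reduce the series chain K2, K3, K4 = (6*s^2 - 10*s + 4)/(8*s^5 + 16*s^4 + 32*s^3 - s^2 - 2*s - 4)
[2] collapse the loop (K1 forward, (K2*K3*K4) return) = (-16*s^6 - 48*s^5 - 96*s^4 - 62*s^3 + 6*s^2 + 12*s + 8)/(16*s^6 + 40*s^5 + 80*s^4 + 18*s^3 + 3*s^2 + 2*s - 12)
[3] reduce the series chain [K1/(1+K1*(K2*K3*K4))], K5 = (32*s^6 + 96*s^5 + 192*s^4 + 124*s^3 - 12*s^2 - 24*s - 16)/(16*s^6 + 40*s^5 + 80*s^4 + 18*s^3 + 3*s^2 + 2*s - 12)
Step 3 gives the fully reduced T(s), with no common factor left to cancel. The denominator's leading coefficient is 16, so divide each of its coefficients by 16 to get the monic form.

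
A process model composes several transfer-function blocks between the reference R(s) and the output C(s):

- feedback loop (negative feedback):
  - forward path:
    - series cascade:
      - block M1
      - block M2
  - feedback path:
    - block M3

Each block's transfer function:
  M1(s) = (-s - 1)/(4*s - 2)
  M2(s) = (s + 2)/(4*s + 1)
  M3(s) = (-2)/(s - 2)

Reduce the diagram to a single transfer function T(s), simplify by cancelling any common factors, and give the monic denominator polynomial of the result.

First reduce the diagram to T(s).

(1) cascade M1, M2 -> (-s^2 - 3*s - 2)/(16*s^2 - 4*s - 2)
(2) collapse the loop ((M1*M2) forward, M3 return) -> (-s^3 - s^2 + 4*s + 4)/(16*s^3 - 34*s^2 + 12*s + 8)
No further cancellation is possible in the step-2 result, so that is T(s). Its denominator becomes monic after dividing by the leading coefficient 16.

Answer: s^3 - 17*s^2/8 + 3*s/4 + 1/2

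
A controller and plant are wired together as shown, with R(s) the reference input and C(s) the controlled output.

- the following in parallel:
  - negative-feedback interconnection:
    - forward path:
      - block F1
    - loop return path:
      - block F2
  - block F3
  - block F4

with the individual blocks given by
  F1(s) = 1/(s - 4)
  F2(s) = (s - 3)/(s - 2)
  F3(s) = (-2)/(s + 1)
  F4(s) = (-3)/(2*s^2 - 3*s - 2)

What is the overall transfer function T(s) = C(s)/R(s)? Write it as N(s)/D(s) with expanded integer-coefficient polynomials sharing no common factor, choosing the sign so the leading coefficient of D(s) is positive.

The answer is (-2*s^4 + 18*s^3 - 37*s^2 + 18*s + 9)/(2*s^5 - 11*s^4 + 10*s^3 + 18*s^2 - 15*s - 10).

Reasoning:
Step 1. reduce the feedback loop with forward F1 and return F2 gives (s - 2)/(s^2 - 5*s + 5)
Step 2. sum the parallel branches [F1/(1+F1*F2)], F3, F4, which is the overall transfer function T(s) = C(s)/R(s) in lowest terms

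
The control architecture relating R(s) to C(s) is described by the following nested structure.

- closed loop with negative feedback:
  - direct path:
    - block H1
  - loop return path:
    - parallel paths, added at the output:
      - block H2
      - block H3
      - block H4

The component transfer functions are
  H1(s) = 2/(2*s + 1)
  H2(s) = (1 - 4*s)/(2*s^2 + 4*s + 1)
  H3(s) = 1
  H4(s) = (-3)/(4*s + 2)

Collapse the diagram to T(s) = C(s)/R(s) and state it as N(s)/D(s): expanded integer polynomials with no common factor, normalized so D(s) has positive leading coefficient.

First reduce the diagram to T(s).

[1] parallel reduction of H2, H3, H4 -> (8*s^3 - 2*s^2 - 4*s + 1)/(8*s^3 + 20*s^2 + 12*s + 2)
[2] close the feedback loop around H1, (H2+H3+H4): this yields T(s), and no further normalization is needed

Answer: (4*s^3 + 10*s^2 + 6*s + 1)/(4*s^4 + 16*s^3 + 10*s^2 + 2*s + 1)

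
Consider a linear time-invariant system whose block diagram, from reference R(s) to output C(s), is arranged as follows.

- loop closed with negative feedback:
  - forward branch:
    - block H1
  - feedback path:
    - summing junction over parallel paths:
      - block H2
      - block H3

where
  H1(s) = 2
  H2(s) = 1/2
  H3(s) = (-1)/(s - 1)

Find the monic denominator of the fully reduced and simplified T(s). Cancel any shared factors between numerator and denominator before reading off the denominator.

Answer: s - 2

Working:
Step 1 - parallel reduction of H2, H3 gives (s - 3)/(2*s - 2)
Step 2 - collapse the loop (H1 forward, (H2+H3) return) gives (s - 1)/(s - 2)
T(s) is the step-2 result (common factors already cancelled). Leading coefficient of the denominator: 1, so no rescaling is needed.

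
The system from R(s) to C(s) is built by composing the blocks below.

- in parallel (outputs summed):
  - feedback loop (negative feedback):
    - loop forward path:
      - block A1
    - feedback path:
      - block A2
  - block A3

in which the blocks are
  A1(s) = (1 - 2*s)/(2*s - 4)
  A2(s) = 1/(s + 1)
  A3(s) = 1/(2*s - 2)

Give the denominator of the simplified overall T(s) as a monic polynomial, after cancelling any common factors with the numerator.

(1) collapse the loop (A1 forward, A2 return) = (-2*s^2 - s + 1)/(2*s^2 - 4*s - 3)
(2) add [A1/(1+A1*A2)], A3 (parallel) = (-4*s^3 + 4*s^2 - 5)/(4*s^3 - 12*s^2 + 2*s + 6)
T(s) is the step-2 result (common factors already cancelled). Leading coefficient of the denominator: 4. Divide through by 4 for the monic polynomial.

Final answer: s^3 - 3*s^2 + s/2 + 3/2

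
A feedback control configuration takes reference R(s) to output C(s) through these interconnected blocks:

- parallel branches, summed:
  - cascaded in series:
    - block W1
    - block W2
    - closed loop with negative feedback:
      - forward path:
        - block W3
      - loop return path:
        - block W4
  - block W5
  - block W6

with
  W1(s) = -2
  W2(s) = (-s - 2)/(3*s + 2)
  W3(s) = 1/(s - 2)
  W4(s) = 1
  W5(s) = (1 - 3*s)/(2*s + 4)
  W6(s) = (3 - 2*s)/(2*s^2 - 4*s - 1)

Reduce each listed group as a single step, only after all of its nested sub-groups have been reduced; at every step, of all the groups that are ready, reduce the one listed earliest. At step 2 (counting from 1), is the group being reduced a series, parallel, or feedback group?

Step 1 - feedback reduction of W3, W4
Step 2 - combine W1, W2, [W3/(1+W3*W4)] in series
Step 3 - reduce the parallel group (W1*W2*[W3/(1+W3*W4)]), W5, W6
So the answer for step 2 is series.

Final answer: series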